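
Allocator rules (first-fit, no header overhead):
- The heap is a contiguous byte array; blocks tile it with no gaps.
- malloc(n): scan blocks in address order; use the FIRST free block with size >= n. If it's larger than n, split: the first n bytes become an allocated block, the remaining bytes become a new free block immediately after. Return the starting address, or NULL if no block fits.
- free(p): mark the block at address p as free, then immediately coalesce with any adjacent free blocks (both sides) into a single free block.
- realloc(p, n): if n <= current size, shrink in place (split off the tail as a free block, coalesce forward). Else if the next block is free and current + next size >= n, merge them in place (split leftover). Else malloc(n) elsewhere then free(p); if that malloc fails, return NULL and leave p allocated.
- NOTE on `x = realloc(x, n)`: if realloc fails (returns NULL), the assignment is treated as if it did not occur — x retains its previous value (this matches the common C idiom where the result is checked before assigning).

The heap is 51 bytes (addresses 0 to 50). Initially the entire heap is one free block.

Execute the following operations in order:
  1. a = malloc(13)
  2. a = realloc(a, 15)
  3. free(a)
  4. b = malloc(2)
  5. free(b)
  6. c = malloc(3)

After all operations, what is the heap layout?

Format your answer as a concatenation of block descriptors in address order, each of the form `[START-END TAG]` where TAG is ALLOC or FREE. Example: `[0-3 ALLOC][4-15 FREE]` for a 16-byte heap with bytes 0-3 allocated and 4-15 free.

Answer: [0-2 ALLOC][3-50 FREE]

Derivation:
Op 1: a = malloc(13) -> a = 0; heap: [0-12 ALLOC][13-50 FREE]
Op 2: a = realloc(a, 15) -> a = 0; heap: [0-14 ALLOC][15-50 FREE]
Op 3: free(a) -> (freed a); heap: [0-50 FREE]
Op 4: b = malloc(2) -> b = 0; heap: [0-1 ALLOC][2-50 FREE]
Op 5: free(b) -> (freed b); heap: [0-50 FREE]
Op 6: c = malloc(3) -> c = 0; heap: [0-2 ALLOC][3-50 FREE]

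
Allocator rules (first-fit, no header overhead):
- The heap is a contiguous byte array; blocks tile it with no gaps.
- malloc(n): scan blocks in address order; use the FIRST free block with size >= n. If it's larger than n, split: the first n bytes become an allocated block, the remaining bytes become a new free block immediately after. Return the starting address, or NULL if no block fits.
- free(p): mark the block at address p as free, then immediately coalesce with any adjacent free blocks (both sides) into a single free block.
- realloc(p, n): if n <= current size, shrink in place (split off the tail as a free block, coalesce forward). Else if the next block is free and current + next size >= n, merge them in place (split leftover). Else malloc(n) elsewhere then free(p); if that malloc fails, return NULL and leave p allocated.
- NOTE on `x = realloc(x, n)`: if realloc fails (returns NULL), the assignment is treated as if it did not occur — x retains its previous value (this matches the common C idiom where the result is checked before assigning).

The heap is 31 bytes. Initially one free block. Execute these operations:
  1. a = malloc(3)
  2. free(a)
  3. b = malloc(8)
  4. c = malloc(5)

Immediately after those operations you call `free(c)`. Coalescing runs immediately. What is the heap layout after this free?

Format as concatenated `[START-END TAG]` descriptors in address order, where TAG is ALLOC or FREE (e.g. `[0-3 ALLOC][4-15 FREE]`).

Answer: [0-7 ALLOC][8-30 FREE]

Derivation:
Op 1: a = malloc(3) -> a = 0; heap: [0-2 ALLOC][3-30 FREE]
Op 2: free(a) -> (freed a); heap: [0-30 FREE]
Op 3: b = malloc(8) -> b = 0; heap: [0-7 ALLOC][8-30 FREE]
Op 4: c = malloc(5) -> c = 8; heap: [0-7 ALLOC][8-12 ALLOC][13-30 FREE]
free(c): c = 8 -> block [8-12 ALLOC]; mark free, coalesce with adjacent free neighbors -> [0-7 ALLOC][8-30 FREE]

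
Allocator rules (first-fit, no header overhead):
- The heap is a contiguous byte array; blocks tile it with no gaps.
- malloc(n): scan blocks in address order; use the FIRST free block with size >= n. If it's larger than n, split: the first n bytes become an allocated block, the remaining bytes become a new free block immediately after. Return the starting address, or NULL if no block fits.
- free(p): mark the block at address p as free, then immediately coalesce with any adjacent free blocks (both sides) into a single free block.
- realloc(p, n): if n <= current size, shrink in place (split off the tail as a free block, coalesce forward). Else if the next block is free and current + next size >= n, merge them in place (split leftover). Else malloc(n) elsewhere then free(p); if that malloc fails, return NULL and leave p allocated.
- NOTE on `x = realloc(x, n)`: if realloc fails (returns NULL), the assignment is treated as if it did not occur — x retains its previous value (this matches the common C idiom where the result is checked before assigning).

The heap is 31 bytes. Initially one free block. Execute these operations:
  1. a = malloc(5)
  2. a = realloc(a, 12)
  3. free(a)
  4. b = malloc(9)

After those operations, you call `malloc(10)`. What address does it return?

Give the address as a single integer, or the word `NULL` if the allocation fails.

Answer: 9

Derivation:
Op 1: a = malloc(5) -> a = 0; heap: [0-4 ALLOC][5-30 FREE]
Op 2: a = realloc(a, 12) -> a = 0; heap: [0-11 ALLOC][12-30 FREE]
Op 3: free(a) -> (freed a); heap: [0-30 FREE]
Op 4: b = malloc(9) -> b = 0; heap: [0-8 ALLOC][9-30 FREE]
malloc(10): first-fit scan over [0-8 ALLOC][9-30 FREE] -> 9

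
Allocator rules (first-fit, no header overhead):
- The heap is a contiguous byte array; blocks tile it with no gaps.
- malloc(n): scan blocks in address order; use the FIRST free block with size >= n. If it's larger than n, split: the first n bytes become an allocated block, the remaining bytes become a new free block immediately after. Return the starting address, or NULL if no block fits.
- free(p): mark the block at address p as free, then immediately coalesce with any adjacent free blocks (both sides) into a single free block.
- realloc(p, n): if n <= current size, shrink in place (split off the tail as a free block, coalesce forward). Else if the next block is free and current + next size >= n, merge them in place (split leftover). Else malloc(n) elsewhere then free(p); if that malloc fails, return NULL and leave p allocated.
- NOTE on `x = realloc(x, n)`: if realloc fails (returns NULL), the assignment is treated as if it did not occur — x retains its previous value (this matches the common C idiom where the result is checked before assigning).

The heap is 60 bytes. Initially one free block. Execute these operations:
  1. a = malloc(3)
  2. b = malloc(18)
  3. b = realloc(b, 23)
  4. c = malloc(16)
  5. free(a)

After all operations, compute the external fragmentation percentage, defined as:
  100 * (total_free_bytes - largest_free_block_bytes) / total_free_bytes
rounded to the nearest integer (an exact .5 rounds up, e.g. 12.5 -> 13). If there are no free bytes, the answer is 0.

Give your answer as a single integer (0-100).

Answer: 14

Derivation:
Op 1: a = malloc(3) -> a = 0; heap: [0-2 ALLOC][3-59 FREE]
Op 2: b = malloc(18) -> b = 3; heap: [0-2 ALLOC][3-20 ALLOC][21-59 FREE]
Op 3: b = realloc(b, 23) -> b = 3; heap: [0-2 ALLOC][3-25 ALLOC][26-59 FREE]
Op 4: c = malloc(16) -> c = 26; heap: [0-2 ALLOC][3-25 ALLOC][26-41 ALLOC][42-59 FREE]
Op 5: free(a) -> (freed a); heap: [0-2 FREE][3-25 ALLOC][26-41 ALLOC][42-59 FREE]
Free blocks: [3 18] total_free=21 largest=18 -> 100*(21-18)/21 = 300/21 ≈ 14.286 -> rounds to 14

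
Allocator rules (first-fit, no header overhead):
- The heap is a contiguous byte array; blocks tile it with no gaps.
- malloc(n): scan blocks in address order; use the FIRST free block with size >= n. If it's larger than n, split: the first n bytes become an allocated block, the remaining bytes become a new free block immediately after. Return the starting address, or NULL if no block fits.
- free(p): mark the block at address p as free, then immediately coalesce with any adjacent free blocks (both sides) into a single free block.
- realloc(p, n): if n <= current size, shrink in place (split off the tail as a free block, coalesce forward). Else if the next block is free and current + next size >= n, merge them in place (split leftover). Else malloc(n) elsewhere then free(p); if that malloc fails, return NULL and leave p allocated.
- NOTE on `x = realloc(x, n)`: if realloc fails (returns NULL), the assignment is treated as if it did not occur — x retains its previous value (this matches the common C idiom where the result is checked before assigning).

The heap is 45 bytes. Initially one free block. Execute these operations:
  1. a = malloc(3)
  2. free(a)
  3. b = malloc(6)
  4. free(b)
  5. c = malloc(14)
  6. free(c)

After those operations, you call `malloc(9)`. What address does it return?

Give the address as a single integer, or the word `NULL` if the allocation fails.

Op 1: a = malloc(3) -> a = 0; heap: [0-2 ALLOC][3-44 FREE]
Op 2: free(a) -> (freed a); heap: [0-44 FREE]
Op 3: b = malloc(6) -> b = 0; heap: [0-5 ALLOC][6-44 FREE]
Op 4: free(b) -> (freed b); heap: [0-44 FREE]
Op 5: c = malloc(14) -> c = 0; heap: [0-13 ALLOC][14-44 FREE]
Op 6: free(c) -> (freed c); heap: [0-44 FREE]
malloc(9): first-fit scan over [0-44 FREE] -> 0

Answer: 0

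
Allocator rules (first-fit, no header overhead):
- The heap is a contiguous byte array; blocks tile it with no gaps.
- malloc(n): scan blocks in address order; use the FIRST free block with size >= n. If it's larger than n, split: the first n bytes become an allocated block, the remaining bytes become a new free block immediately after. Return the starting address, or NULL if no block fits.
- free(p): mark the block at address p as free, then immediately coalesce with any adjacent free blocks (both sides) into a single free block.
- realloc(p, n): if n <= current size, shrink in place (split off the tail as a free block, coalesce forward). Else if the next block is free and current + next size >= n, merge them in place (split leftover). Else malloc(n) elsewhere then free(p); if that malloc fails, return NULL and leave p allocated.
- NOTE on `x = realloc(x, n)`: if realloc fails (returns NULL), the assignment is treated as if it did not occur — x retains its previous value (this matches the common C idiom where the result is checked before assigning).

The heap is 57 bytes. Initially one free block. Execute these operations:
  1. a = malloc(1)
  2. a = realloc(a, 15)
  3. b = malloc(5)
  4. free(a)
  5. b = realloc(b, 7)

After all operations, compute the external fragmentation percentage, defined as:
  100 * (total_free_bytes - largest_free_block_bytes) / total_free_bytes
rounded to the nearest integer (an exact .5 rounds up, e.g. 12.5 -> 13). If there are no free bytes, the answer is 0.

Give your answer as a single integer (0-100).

Op 1: a = malloc(1) -> a = 0; heap: [0-0 ALLOC][1-56 FREE]
Op 2: a = realloc(a, 15) -> a = 0; heap: [0-14 ALLOC][15-56 FREE]
Op 3: b = malloc(5) -> b = 15; heap: [0-14 ALLOC][15-19 ALLOC][20-56 FREE]
Op 4: free(a) -> (freed a); heap: [0-14 FREE][15-19 ALLOC][20-56 FREE]
Op 5: b = realloc(b, 7) -> b = 15; heap: [0-14 FREE][15-21 ALLOC][22-56 FREE]
Free blocks: [15 35] total_free=50 largest=35 -> 100*(50-35)/50 = 1500/50 = 30

Answer: 30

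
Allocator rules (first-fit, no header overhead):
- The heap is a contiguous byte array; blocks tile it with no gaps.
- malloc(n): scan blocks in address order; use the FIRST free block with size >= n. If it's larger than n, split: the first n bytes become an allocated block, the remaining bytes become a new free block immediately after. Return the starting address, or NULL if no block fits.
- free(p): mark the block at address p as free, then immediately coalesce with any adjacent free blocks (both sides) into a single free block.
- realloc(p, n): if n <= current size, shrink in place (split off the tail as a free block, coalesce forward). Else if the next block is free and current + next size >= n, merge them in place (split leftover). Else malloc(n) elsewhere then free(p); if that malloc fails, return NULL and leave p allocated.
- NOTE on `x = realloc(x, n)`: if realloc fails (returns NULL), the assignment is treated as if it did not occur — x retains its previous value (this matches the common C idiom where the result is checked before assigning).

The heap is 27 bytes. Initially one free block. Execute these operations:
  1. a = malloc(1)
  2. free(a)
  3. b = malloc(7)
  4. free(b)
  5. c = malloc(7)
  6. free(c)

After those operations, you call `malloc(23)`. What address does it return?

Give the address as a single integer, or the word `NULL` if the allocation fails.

Op 1: a = malloc(1) -> a = 0; heap: [0-0 ALLOC][1-26 FREE]
Op 2: free(a) -> (freed a); heap: [0-26 FREE]
Op 3: b = malloc(7) -> b = 0; heap: [0-6 ALLOC][7-26 FREE]
Op 4: free(b) -> (freed b); heap: [0-26 FREE]
Op 5: c = malloc(7) -> c = 0; heap: [0-6 ALLOC][7-26 FREE]
Op 6: free(c) -> (freed c); heap: [0-26 FREE]
malloc(23): first-fit scan over [0-26 FREE] -> 0

Answer: 0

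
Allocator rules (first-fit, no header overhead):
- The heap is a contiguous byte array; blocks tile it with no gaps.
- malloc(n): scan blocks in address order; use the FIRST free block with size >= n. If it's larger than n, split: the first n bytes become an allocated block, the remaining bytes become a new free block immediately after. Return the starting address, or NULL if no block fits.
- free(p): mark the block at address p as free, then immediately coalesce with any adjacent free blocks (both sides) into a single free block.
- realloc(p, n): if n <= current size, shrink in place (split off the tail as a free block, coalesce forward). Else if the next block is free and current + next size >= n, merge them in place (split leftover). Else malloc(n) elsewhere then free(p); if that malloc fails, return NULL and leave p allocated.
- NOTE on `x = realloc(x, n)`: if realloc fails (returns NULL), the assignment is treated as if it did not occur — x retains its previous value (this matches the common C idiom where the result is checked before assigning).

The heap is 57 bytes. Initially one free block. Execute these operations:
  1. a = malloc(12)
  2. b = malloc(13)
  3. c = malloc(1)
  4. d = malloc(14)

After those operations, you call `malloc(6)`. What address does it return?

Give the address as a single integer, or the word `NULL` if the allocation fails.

Answer: 40

Derivation:
Op 1: a = malloc(12) -> a = 0; heap: [0-11 ALLOC][12-56 FREE]
Op 2: b = malloc(13) -> b = 12; heap: [0-11 ALLOC][12-24 ALLOC][25-56 FREE]
Op 3: c = malloc(1) -> c = 25; heap: [0-11 ALLOC][12-24 ALLOC][25-25 ALLOC][26-56 FREE]
Op 4: d = malloc(14) -> d = 26; heap: [0-11 ALLOC][12-24 ALLOC][25-25 ALLOC][26-39 ALLOC][40-56 FREE]
malloc(6): first-fit scan over [0-11 ALLOC][12-24 ALLOC][25-25 ALLOC][26-39 ALLOC][40-56 FREE] -> 40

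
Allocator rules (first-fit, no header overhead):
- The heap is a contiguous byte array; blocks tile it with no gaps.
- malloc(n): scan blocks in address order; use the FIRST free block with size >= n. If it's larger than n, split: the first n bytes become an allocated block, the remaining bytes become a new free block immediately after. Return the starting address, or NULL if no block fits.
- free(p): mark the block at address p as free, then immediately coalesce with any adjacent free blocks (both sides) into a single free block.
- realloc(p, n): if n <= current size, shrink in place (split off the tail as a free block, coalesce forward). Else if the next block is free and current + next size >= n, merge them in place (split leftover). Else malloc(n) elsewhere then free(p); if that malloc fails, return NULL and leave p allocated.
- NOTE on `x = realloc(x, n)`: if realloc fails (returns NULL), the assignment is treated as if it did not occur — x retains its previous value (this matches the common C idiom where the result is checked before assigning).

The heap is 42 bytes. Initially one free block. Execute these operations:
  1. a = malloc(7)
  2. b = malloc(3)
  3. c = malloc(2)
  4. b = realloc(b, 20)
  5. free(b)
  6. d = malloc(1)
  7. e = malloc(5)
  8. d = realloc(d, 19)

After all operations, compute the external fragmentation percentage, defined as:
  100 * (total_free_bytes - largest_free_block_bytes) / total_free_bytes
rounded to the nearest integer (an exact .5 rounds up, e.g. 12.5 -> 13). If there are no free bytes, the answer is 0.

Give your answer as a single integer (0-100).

Op 1: a = malloc(7) -> a = 0; heap: [0-6 ALLOC][7-41 FREE]
Op 2: b = malloc(3) -> b = 7; heap: [0-6 ALLOC][7-9 ALLOC][10-41 FREE]
Op 3: c = malloc(2) -> c = 10; heap: [0-6 ALLOC][7-9 ALLOC][10-11 ALLOC][12-41 FREE]
Op 4: b = realloc(b, 20) -> b = 12; heap: [0-6 ALLOC][7-9 FREE][10-11 ALLOC][12-31 ALLOC][32-41 FREE]
Op 5: free(b) -> (freed b); heap: [0-6 ALLOC][7-9 FREE][10-11 ALLOC][12-41 FREE]
Op 6: d = malloc(1) -> d = 7; heap: [0-6 ALLOC][7-7 ALLOC][8-9 FREE][10-11 ALLOC][12-41 FREE]
Op 7: e = malloc(5) -> e = 12; heap: [0-6 ALLOC][7-7 ALLOC][8-9 FREE][10-11 ALLOC][12-16 ALLOC][17-41 FREE]
Op 8: d = realloc(d, 19) -> d = 17; heap: [0-6 ALLOC][7-9 FREE][10-11 ALLOC][12-16 ALLOC][17-35 ALLOC][36-41 FREE]
Free blocks: [3 6] total_free=9 largest=6 -> 100*(9-6)/9 = 300/9 ≈ 33.333 -> rounds to 33

Answer: 33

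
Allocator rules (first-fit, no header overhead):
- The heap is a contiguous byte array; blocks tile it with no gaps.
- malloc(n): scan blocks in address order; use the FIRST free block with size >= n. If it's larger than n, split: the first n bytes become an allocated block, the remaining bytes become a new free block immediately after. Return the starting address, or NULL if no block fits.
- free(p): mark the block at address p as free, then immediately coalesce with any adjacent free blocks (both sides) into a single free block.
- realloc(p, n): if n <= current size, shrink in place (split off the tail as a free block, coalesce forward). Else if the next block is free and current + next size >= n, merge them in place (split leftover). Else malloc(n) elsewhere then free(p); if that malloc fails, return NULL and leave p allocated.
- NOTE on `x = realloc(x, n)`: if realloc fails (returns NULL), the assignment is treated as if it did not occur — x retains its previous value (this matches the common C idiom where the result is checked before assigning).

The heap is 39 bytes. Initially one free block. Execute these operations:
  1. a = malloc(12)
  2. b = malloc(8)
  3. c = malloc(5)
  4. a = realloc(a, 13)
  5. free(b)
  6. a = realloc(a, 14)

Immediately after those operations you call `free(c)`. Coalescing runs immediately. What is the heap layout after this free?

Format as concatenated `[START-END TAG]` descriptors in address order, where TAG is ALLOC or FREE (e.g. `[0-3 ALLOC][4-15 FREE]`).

Answer: [0-24 FREE][25-38 ALLOC]

Derivation:
Op 1: a = malloc(12) -> a = 0; heap: [0-11 ALLOC][12-38 FREE]
Op 2: b = malloc(8) -> b = 12; heap: [0-11 ALLOC][12-19 ALLOC][20-38 FREE]
Op 3: c = malloc(5) -> c = 20; heap: [0-11 ALLOC][12-19 ALLOC][20-24 ALLOC][25-38 FREE]
Op 4: a = realloc(a, 13) -> a = 25; heap: [0-11 FREE][12-19 ALLOC][20-24 ALLOC][25-37 ALLOC][38-38 FREE]
Op 5: free(b) -> (freed b); heap: [0-19 FREE][20-24 ALLOC][25-37 ALLOC][38-38 FREE]
Op 6: a = realloc(a, 14) -> a = 25; heap: [0-19 FREE][20-24 ALLOC][25-38 ALLOC]
free(c): c = 20 -> block [20-24 ALLOC]; mark free, coalesce with adjacent free neighbors -> [0-24 FREE][25-38 ALLOC]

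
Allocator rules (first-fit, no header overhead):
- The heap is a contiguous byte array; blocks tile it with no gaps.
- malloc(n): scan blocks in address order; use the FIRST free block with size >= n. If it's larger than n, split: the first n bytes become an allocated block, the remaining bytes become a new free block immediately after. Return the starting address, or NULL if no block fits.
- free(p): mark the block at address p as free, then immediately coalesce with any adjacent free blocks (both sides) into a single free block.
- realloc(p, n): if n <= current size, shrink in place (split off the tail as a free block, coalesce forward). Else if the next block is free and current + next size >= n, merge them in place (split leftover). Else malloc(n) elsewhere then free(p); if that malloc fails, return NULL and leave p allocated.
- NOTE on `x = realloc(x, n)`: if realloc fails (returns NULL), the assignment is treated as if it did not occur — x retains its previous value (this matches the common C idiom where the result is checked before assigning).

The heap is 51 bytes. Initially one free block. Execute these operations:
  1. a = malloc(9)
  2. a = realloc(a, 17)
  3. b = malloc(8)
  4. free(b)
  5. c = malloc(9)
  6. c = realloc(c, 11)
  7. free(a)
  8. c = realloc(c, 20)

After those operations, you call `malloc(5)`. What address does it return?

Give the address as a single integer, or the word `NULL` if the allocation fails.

Answer: 0

Derivation:
Op 1: a = malloc(9) -> a = 0; heap: [0-8 ALLOC][9-50 FREE]
Op 2: a = realloc(a, 17) -> a = 0; heap: [0-16 ALLOC][17-50 FREE]
Op 3: b = malloc(8) -> b = 17; heap: [0-16 ALLOC][17-24 ALLOC][25-50 FREE]
Op 4: free(b) -> (freed b); heap: [0-16 ALLOC][17-50 FREE]
Op 5: c = malloc(9) -> c = 17; heap: [0-16 ALLOC][17-25 ALLOC][26-50 FREE]
Op 6: c = realloc(c, 11) -> c = 17; heap: [0-16 ALLOC][17-27 ALLOC][28-50 FREE]
Op 7: free(a) -> (freed a); heap: [0-16 FREE][17-27 ALLOC][28-50 FREE]
Op 8: c = realloc(c, 20) -> c = 17; heap: [0-16 FREE][17-36 ALLOC][37-50 FREE]
malloc(5): first-fit scan over [0-16 FREE][17-36 ALLOC][37-50 FREE] -> 0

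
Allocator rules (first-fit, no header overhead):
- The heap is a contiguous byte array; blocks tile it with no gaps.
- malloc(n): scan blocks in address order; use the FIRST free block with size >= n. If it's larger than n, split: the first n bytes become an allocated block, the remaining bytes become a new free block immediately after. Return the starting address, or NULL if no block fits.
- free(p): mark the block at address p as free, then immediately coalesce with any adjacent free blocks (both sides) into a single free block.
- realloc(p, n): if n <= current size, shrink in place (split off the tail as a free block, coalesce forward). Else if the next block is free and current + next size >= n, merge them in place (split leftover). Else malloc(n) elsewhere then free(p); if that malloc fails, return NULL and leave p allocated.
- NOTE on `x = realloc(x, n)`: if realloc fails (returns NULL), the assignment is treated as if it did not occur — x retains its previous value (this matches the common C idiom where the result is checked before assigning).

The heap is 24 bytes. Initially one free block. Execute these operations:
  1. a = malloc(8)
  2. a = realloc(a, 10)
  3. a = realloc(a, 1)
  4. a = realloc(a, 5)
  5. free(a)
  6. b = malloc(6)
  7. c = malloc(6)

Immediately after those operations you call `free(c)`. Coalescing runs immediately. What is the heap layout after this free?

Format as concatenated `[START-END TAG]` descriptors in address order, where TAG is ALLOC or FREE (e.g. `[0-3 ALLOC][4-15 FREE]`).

Answer: [0-5 ALLOC][6-23 FREE]

Derivation:
Op 1: a = malloc(8) -> a = 0; heap: [0-7 ALLOC][8-23 FREE]
Op 2: a = realloc(a, 10) -> a = 0; heap: [0-9 ALLOC][10-23 FREE]
Op 3: a = realloc(a, 1) -> a = 0; heap: [0-0 ALLOC][1-23 FREE]
Op 4: a = realloc(a, 5) -> a = 0; heap: [0-4 ALLOC][5-23 FREE]
Op 5: free(a) -> (freed a); heap: [0-23 FREE]
Op 6: b = malloc(6) -> b = 0; heap: [0-5 ALLOC][6-23 FREE]
Op 7: c = malloc(6) -> c = 6; heap: [0-5 ALLOC][6-11 ALLOC][12-23 FREE]
free(c): c = 6 -> block [6-11 ALLOC]; mark free, coalesce with adjacent free neighbors -> [0-5 ALLOC][6-23 FREE]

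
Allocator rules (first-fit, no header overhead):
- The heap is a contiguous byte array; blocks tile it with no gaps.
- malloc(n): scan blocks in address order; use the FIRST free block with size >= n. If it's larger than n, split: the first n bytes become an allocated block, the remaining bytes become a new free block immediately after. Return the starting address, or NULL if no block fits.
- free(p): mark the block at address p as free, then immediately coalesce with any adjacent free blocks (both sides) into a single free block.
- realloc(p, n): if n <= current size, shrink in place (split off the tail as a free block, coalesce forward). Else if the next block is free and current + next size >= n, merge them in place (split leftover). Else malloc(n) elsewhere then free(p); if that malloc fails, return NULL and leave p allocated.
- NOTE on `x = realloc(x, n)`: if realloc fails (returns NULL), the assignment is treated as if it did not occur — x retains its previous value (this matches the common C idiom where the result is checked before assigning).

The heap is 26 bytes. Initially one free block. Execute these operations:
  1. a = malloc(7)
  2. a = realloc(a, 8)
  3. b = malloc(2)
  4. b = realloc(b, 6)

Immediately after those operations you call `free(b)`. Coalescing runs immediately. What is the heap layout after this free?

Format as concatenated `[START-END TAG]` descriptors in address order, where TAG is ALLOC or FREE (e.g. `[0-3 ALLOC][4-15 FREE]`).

Op 1: a = malloc(7) -> a = 0; heap: [0-6 ALLOC][7-25 FREE]
Op 2: a = realloc(a, 8) -> a = 0; heap: [0-7 ALLOC][8-25 FREE]
Op 3: b = malloc(2) -> b = 8; heap: [0-7 ALLOC][8-9 ALLOC][10-25 FREE]
Op 4: b = realloc(b, 6) -> b = 8; heap: [0-7 ALLOC][8-13 ALLOC][14-25 FREE]
free(b): b = 8 -> block [8-13 ALLOC]; mark free, coalesce with adjacent free neighbors -> [0-7 ALLOC][8-25 FREE]

Answer: [0-7 ALLOC][8-25 FREE]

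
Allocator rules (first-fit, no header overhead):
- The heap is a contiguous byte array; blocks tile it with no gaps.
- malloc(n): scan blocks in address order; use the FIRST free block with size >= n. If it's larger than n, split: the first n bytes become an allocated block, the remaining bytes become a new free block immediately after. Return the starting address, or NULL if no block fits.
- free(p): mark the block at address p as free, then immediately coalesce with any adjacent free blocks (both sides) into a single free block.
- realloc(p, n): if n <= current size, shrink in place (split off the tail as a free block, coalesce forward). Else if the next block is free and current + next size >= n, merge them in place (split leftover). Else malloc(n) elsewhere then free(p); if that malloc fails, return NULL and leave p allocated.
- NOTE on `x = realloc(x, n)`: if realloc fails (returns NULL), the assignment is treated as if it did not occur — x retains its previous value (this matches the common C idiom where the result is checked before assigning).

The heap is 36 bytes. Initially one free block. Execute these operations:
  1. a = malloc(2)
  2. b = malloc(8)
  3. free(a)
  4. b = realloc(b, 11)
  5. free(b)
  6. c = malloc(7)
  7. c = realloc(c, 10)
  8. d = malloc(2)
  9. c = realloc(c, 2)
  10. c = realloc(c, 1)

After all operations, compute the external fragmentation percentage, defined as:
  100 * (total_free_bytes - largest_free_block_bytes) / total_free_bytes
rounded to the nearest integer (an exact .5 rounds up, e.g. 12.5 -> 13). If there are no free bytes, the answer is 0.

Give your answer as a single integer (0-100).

Op 1: a = malloc(2) -> a = 0; heap: [0-1 ALLOC][2-35 FREE]
Op 2: b = malloc(8) -> b = 2; heap: [0-1 ALLOC][2-9 ALLOC][10-35 FREE]
Op 3: free(a) -> (freed a); heap: [0-1 FREE][2-9 ALLOC][10-35 FREE]
Op 4: b = realloc(b, 11) -> b = 2; heap: [0-1 FREE][2-12 ALLOC][13-35 FREE]
Op 5: free(b) -> (freed b); heap: [0-35 FREE]
Op 6: c = malloc(7) -> c = 0; heap: [0-6 ALLOC][7-35 FREE]
Op 7: c = realloc(c, 10) -> c = 0; heap: [0-9 ALLOC][10-35 FREE]
Op 8: d = malloc(2) -> d = 10; heap: [0-9 ALLOC][10-11 ALLOC][12-35 FREE]
Op 9: c = realloc(c, 2) -> c = 0; heap: [0-1 ALLOC][2-9 FREE][10-11 ALLOC][12-35 FREE]
Op 10: c = realloc(c, 1) -> c = 0; heap: [0-0 ALLOC][1-9 FREE][10-11 ALLOC][12-35 FREE]
Free blocks: [9 24] total_free=33 largest=24 -> 100*(33-24)/33 = 900/33 ≈ 27.273 -> rounds to 27

Answer: 27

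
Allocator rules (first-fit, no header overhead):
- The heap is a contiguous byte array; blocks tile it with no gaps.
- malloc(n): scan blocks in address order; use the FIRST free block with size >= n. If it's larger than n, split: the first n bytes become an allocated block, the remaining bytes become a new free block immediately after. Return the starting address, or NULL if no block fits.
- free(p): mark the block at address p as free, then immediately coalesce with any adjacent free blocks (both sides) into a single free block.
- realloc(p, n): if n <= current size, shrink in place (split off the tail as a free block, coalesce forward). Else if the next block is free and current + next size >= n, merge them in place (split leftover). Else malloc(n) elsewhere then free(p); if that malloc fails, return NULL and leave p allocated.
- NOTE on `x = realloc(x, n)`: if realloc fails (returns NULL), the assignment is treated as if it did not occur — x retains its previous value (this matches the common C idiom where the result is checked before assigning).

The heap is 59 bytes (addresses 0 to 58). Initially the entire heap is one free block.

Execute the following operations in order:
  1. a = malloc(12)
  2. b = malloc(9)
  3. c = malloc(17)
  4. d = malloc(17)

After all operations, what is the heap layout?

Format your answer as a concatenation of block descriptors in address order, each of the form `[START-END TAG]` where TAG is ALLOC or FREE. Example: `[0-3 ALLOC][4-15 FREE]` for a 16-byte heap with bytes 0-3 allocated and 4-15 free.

Answer: [0-11 ALLOC][12-20 ALLOC][21-37 ALLOC][38-54 ALLOC][55-58 FREE]

Derivation:
Op 1: a = malloc(12) -> a = 0; heap: [0-11 ALLOC][12-58 FREE]
Op 2: b = malloc(9) -> b = 12; heap: [0-11 ALLOC][12-20 ALLOC][21-58 FREE]
Op 3: c = malloc(17) -> c = 21; heap: [0-11 ALLOC][12-20 ALLOC][21-37 ALLOC][38-58 FREE]
Op 4: d = malloc(17) -> d = 38; heap: [0-11 ALLOC][12-20 ALLOC][21-37 ALLOC][38-54 ALLOC][55-58 FREE]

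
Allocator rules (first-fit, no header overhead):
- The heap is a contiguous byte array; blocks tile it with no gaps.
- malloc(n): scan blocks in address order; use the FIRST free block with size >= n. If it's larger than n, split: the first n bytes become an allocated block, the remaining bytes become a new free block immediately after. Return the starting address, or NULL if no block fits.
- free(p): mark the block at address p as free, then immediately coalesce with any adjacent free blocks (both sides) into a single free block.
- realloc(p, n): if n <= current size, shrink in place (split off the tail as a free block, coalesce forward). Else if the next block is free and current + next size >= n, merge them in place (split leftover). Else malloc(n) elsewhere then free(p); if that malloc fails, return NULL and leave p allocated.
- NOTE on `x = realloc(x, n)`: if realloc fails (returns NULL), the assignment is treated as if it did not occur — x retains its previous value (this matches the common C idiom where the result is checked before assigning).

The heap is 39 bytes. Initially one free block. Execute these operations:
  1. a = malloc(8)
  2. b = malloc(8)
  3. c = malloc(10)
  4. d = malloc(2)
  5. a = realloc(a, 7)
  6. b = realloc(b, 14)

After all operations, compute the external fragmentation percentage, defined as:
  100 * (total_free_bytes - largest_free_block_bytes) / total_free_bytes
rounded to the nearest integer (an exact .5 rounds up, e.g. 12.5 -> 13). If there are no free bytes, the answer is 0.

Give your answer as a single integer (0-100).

Op 1: a = malloc(8) -> a = 0; heap: [0-7 ALLOC][8-38 FREE]
Op 2: b = malloc(8) -> b = 8; heap: [0-7 ALLOC][8-15 ALLOC][16-38 FREE]
Op 3: c = malloc(10) -> c = 16; heap: [0-7 ALLOC][8-15 ALLOC][16-25 ALLOC][26-38 FREE]
Op 4: d = malloc(2) -> d = 26; heap: [0-7 ALLOC][8-15 ALLOC][16-25 ALLOC][26-27 ALLOC][28-38 FREE]
Op 5: a = realloc(a, 7) -> a = 0; heap: [0-6 ALLOC][7-7 FREE][8-15 ALLOC][16-25 ALLOC][26-27 ALLOC][28-38 FREE]
Op 6: b = realloc(b, 14) -> NULL (b unchanged); heap: [0-6 ALLOC][7-7 FREE][8-15 ALLOC][16-25 ALLOC][26-27 ALLOC][28-38 FREE]
Free blocks: [1 11] total_free=12 largest=11 -> 100*(12-11)/12 = 100/12 ≈ 8.333 -> rounds to 8

Answer: 8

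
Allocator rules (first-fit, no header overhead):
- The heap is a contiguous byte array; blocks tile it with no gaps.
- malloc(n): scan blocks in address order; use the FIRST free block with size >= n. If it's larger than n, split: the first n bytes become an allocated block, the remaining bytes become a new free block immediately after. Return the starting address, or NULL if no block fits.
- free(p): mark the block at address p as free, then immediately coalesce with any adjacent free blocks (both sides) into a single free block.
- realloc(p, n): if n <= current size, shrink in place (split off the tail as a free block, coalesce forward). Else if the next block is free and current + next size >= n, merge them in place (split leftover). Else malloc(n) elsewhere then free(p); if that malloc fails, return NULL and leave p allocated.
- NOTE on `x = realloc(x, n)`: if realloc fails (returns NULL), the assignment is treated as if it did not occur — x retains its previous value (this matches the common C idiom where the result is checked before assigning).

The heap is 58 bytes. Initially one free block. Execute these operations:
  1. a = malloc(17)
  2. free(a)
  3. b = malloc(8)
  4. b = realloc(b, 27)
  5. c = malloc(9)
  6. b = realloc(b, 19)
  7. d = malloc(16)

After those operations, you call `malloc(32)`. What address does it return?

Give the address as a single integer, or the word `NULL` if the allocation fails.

Op 1: a = malloc(17) -> a = 0; heap: [0-16 ALLOC][17-57 FREE]
Op 2: free(a) -> (freed a); heap: [0-57 FREE]
Op 3: b = malloc(8) -> b = 0; heap: [0-7 ALLOC][8-57 FREE]
Op 4: b = realloc(b, 27) -> b = 0; heap: [0-26 ALLOC][27-57 FREE]
Op 5: c = malloc(9) -> c = 27; heap: [0-26 ALLOC][27-35 ALLOC][36-57 FREE]
Op 6: b = realloc(b, 19) -> b = 0; heap: [0-18 ALLOC][19-26 FREE][27-35 ALLOC][36-57 FREE]
Op 7: d = malloc(16) -> d = 36; heap: [0-18 ALLOC][19-26 FREE][27-35 ALLOC][36-51 ALLOC][52-57 FREE]
malloc(32): first-fit scan over [0-18 ALLOC][19-26 FREE][27-35 ALLOC][36-51 ALLOC][52-57 FREE] -> NULL

Answer: NULL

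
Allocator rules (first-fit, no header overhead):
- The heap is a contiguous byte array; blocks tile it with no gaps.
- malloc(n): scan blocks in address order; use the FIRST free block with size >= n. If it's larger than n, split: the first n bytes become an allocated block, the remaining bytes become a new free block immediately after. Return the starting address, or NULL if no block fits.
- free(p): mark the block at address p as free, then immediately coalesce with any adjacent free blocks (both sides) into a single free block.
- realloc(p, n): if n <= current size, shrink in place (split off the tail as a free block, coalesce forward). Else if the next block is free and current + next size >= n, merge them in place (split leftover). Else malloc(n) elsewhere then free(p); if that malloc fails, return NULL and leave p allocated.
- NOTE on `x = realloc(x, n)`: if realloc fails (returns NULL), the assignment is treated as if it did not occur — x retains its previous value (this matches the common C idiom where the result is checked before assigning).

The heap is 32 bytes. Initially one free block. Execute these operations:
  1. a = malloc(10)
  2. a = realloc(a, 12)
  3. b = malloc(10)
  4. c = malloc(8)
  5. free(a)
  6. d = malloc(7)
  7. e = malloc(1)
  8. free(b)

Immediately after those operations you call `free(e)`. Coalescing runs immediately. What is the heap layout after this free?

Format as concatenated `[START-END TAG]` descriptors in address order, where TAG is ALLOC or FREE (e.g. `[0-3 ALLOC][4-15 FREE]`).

Op 1: a = malloc(10) -> a = 0; heap: [0-9 ALLOC][10-31 FREE]
Op 2: a = realloc(a, 12) -> a = 0; heap: [0-11 ALLOC][12-31 FREE]
Op 3: b = malloc(10) -> b = 12; heap: [0-11 ALLOC][12-21 ALLOC][22-31 FREE]
Op 4: c = malloc(8) -> c = 22; heap: [0-11 ALLOC][12-21 ALLOC][22-29 ALLOC][30-31 FREE]
Op 5: free(a) -> (freed a); heap: [0-11 FREE][12-21 ALLOC][22-29 ALLOC][30-31 FREE]
Op 6: d = malloc(7) -> d = 0; heap: [0-6 ALLOC][7-11 FREE][12-21 ALLOC][22-29 ALLOC][30-31 FREE]
Op 7: e = malloc(1) -> e = 7; heap: [0-6 ALLOC][7-7 ALLOC][8-11 FREE][12-21 ALLOC][22-29 ALLOC][30-31 FREE]
Op 8: free(b) -> (freed b); heap: [0-6 ALLOC][7-7 ALLOC][8-21 FREE][22-29 ALLOC][30-31 FREE]
free(e): e = 7 -> block [7-7 ALLOC]; mark free, coalesce with adjacent free neighbors -> [0-6 ALLOC][7-21 FREE][22-29 ALLOC][30-31 FREE]

Answer: [0-6 ALLOC][7-21 FREE][22-29 ALLOC][30-31 FREE]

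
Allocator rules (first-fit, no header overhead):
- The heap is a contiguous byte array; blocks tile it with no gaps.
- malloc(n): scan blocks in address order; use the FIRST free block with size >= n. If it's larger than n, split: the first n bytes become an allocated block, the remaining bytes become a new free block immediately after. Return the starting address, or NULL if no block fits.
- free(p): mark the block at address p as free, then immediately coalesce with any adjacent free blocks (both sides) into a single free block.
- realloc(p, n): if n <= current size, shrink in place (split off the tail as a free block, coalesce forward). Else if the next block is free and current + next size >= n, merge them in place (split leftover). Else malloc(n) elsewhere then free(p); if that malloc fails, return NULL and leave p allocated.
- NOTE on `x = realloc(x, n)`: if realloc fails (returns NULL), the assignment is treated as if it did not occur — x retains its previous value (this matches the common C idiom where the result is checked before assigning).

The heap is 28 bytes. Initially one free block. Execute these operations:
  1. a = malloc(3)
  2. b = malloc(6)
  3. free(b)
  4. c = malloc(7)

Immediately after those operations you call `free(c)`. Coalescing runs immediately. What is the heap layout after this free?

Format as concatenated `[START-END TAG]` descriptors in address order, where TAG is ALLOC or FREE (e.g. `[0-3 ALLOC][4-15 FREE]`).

Answer: [0-2 ALLOC][3-27 FREE]

Derivation:
Op 1: a = malloc(3) -> a = 0; heap: [0-2 ALLOC][3-27 FREE]
Op 2: b = malloc(6) -> b = 3; heap: [0-2 ALLOC][3-8 ALLOC][9-27 FREE]
Op 3: free(b) -> (freed b); heap: [0-2 ALLOC][3-27 FREE]
Op 4: c = malloc(7) -> c = 3; heap: [0-2 ALLOC][3-9 ALLOC][10-27 FREE]
free(c): c = 3 -> block [3-9 ALLOC]; mark free, coalesce with adjacent free neighbors -> [0-2 ALLOC][3-27 FREE]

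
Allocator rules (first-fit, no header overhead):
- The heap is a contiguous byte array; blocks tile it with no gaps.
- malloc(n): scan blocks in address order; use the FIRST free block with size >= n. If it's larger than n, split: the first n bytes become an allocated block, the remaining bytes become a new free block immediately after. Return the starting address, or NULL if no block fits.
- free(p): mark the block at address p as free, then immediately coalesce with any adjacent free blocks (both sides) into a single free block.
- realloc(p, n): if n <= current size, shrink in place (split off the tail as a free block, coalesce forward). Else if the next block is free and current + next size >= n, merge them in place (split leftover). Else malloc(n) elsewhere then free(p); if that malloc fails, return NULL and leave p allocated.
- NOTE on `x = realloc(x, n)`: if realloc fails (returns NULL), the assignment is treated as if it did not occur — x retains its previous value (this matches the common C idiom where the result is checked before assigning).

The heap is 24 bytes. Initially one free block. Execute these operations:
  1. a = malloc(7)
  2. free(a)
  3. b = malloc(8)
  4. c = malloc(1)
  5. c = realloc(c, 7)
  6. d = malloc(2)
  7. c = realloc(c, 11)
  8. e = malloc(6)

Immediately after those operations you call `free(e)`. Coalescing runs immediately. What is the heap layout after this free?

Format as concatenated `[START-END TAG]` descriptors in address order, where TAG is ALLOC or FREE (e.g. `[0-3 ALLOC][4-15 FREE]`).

Answer: [0-7 ALLOC][8-14 ALLOC][15-16 ALLOC][17-23 FREE]

Derivation:
Op 1: a = malloc(7) -> a = 0; heap: [0-6 ALLOC][7-23 FREE]
Op 2: free(a) -> (freed a); heap: [0-23 FREE]
Op 3: b = malloc(8) -> b = 0; heap: [0-7 ALLOC][8-23 FREE]
Op 4: c = malloc(1) -> c = 8; heap: [0-7 ALLOC][8-8 ALLOC][9-23 FREE]
Op 5: c = realloc(c, 7) -> c = 8; heap: [0-7 ALLOC][8-14 ALLOC][15-23 FREE]
Op 6: d = malloc(2) -> d = 15; heap: [0-7 ALLOC][8-14 ALLOC][15-16 ALLOC][17-23 FREE]
Op 7: c = realloc(c, 11) -> NULL (c unchanged); heap: [0-7 ALLOC][8-14 ALLOC][15-16 ALLOC][17-23 FREE]
Op 8: e = malloc(6) -> e = 17; heap: [0-7 ALLOC][8-14 ALLOC][15-16 ALLOC][17-22 ALLOC][23-23 FREE]
free(e): e = 17 -> block [17-22 ALLOC]; mark free, coalesce with adjacent free neighbors -> [0-7 ALLOC][8-14 ALLOC][15-16 ALLOC][17-23 FREE]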